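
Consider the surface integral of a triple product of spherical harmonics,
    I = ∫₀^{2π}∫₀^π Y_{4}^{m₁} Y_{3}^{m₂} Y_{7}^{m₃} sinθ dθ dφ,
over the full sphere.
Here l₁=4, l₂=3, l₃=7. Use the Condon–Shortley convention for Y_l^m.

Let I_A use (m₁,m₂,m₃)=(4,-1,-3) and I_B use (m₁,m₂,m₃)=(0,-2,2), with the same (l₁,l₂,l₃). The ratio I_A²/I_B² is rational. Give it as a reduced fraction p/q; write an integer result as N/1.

Same 4,3,7: normalisation and zero-m 3j drop out of the ratio.
A: Δ: 0! 8! 6! / 15! → 1/45045; sum: t=0:+1/1935360 = 1/1935360; 3j²(4 3 7; 4 -1 -3) = Δ·Π!·Σ² = 1/1001  (sign +1)
B: Δ: 0! 8! 6! / 15! → 1/45045; sum: t=0:+1/69120 = 1/69120; 3j²(4 3 7; 0 -2 2) = Δ·Π!·Σ² = 2/143  (sign -1)
I_A²/I_B² = (1/1001)/(2/143) = 1/14

1/14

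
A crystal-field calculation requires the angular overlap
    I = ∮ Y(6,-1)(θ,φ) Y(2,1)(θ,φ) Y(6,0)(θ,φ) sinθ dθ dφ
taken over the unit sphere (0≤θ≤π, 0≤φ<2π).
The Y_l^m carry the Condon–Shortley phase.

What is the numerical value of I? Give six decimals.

-0.030344

Rules hold: Σm=0, L=14 even, 4≤6≤8.
N = 13·5·13 = 845
Δ = 2!·10!·2!/15! = 1/90090
Racah Σ t=0..2: t=0:+1/69120 t=1:−1/14400 t=2:+1/69120 = -7/172800
⇒ 3j(6 2 6; 0 0 0)² = 14/715, sgn -1
Racah Σ t=1..2: t=1:−1/34560 t=2:+1/28800 = 1/172800
⇒ 3j(6 2 6; -1 1 0)² = 1/1430, sgn +1
4πI² = N·(3j₀)²·(3jₘ)² = 7/605
I = -1·√(0.0115702/4π) = -0.03034355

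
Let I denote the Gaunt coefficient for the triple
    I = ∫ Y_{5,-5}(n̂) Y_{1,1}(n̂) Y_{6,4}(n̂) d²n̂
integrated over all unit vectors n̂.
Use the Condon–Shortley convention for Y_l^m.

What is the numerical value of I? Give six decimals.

0.040859

m-sum 0 ✓  L=12 even ✓  4≤6≤6 ✓
Π(2lᵢ+1) = 11×3×13 = 429
triangle coeff Δ(5,1,6) = 1/858
Σ_t [0,0]: t=0:+1/14400 = 1/14400
(3j)²=6/143 [(5 1 6; 0 0 0)], sign=+1
Σ_t [0,0]: t=0:+1/7257600 = 1/7257600
(3j)²=1/858 [(5 1 6; -5 1 4)], sign=+1
⇒ 4πI² = 3/143
I = (+1)√(3/143/(4π)) = 0.04085899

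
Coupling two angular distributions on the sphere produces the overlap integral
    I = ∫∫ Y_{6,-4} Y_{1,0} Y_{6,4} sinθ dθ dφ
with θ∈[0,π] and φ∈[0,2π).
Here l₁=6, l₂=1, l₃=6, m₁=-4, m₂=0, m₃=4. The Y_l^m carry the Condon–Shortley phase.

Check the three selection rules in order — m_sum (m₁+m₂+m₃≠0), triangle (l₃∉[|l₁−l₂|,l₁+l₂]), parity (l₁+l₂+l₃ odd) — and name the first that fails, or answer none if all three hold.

parity

azimuthal sum: -4 + 0 + 4 = 0  ✓
5 ≤ 6 ≤ 7 (triangle on l)  ✓
L = 6 + 1 + 6 = 13 (odd)  ✗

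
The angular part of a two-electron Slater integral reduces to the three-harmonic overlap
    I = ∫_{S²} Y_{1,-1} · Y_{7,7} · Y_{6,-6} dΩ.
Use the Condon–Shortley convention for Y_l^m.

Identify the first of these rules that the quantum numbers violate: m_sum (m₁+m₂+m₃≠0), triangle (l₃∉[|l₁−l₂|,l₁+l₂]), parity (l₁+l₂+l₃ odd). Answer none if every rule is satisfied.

m₁+m₂+m₃ = -1 + 7 − 6 = 0  ✓
triangle: |1−7|=6 ≤ l₃=6 ≤ 1+7=8  ✓
parity: l₁+l₂+l₃ = 14 is even  ✓

none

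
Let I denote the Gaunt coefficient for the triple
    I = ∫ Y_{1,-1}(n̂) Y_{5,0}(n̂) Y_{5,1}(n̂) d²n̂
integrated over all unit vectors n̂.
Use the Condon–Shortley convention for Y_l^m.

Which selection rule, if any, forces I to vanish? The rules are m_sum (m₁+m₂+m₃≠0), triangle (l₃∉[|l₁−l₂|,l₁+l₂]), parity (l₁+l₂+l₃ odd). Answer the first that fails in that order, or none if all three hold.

m₁+m₂+m₃ = -1 + 0 + 1 = 0  ✓
triangle: |1−5|=4 ≤ l₃=5 ≤ 1+5=6  ✓
parity: l₁+l₂+l₃ = 11 is odd  ✗

parity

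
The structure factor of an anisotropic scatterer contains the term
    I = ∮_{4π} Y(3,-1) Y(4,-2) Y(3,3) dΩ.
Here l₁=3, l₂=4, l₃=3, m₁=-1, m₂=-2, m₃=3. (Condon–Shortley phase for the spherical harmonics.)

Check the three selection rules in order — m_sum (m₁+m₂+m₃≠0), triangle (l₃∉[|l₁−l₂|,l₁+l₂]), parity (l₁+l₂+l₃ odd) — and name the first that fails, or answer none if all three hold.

none

m₁+m₂+m₃ = -1 − 2 + 3 = 0  ✓
triangle: |3−4|=1 ≤ l₃=3 ≤ 3+4=7  ✓
parity: l₁+l₂+l₃ = 10 is even  ✓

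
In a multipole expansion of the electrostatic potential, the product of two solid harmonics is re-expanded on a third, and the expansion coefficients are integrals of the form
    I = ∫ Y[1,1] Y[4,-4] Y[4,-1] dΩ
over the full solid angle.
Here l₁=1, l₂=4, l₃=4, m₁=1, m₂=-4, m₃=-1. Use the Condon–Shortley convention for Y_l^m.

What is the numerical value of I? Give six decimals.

Σmᵢ = -4 ≠ 0, so the φ-integral vanishes; I = 0

0.000000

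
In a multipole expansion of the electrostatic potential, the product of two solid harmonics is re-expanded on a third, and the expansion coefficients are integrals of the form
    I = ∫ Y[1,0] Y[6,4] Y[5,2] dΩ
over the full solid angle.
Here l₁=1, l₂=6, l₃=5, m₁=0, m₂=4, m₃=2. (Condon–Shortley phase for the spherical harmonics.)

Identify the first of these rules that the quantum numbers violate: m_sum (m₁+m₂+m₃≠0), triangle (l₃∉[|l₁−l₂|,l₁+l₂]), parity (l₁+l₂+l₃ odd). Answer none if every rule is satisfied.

Σmᵢ = 6  ✗
l₃∈[|l₁−l₂|,l₁+l₂]=[5,7], have l₃=5
Σlᵢ = 12 ⇒ even

m_sum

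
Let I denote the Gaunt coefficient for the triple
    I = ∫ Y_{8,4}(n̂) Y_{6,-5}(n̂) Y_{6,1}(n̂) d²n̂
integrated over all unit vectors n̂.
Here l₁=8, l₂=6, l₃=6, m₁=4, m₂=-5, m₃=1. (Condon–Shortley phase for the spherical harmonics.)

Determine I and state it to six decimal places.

m-sum 0 ✓  L=20 even ✓  2≤6≤14 ✓
Π(2lᵢ+1) = 17×13×13 = 2873
triangle coeff Δ(8,6,6) = 1/1309458150
Σ_t [2,6]: t=2:+1/49766400 t=3:−1/3110400 t=4:+1/1327104 t=5:−1/3110400 t=6:+1/49766400 = 1/6635520
(3j)²=350/46189 [(8 6 6; 0 0 0)], sign=+1
Σ_t [0,1]: t=0:+1/139345920 t=1:−1/87091200 = -1/232243200
(3j)²=33/8398 [(8 6 6; 4 -5 1)], sign=+1
⇒ 4πI² = 525/6137
I = (+1)√(525/6137/(4π)) = 0.08250811

0.082508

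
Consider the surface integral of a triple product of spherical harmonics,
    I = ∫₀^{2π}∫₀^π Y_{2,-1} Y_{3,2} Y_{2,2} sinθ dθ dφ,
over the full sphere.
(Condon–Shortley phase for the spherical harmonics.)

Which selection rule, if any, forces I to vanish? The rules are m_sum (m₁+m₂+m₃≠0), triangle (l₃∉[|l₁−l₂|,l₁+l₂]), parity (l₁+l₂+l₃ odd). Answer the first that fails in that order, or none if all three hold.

m_sum

m₁+m₂+m₃ = -1 + 2 + 2 = 3  ✗
triangle: |2−3|=1 ≤ l₃=2 ≤ 2+3=5
parity: l₁+l₂+l₃ = 7 is odd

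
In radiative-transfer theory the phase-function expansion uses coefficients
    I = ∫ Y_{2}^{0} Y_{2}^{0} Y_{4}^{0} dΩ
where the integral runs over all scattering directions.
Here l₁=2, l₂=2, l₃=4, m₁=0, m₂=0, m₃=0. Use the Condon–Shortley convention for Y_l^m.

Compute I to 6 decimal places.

0.241796

Checks pass: Σm=0; 8 even; l₃=4∈[0,4].
(2·2+1)(2·2+1)(2·4+1) = 225
Δ: 0! 4! 4! / 9! → 1/630
sum: t=0:+1/16 = 1/16
3j²(2 2 4; 0 0 0) = Δ·Π!·Σ² = 2/35  (sign +1)
(m-triple is (0,0,0) — same symbol as above.)
combine: 4πI² = 225·2/35·2/35 = 36/49
take √, sign +1: I = 0.24179554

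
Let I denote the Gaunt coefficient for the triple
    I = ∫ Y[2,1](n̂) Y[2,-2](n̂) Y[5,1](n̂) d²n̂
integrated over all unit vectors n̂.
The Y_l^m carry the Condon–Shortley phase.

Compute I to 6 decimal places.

triangle: need 0≤l₃≤4, have 5; I=0

0.000000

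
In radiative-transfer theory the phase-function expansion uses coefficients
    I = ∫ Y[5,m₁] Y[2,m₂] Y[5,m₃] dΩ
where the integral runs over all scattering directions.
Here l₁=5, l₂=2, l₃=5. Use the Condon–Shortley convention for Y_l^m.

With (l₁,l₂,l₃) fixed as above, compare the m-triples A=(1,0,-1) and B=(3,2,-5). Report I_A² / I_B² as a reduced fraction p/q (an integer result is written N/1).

l's match ⇒ only the (l;m) 3-j factors differ between A and B.
A: triangle coeff Δ(5,2,5) = 1/38610; Σ_t [0,2]: t=0:+1/2304 t=1:−1/720 t=2:+1/5760 = -1/1280; (3j)²=27/1430 [(5 2 5; 1 0 -1)], sign=-1
B: triangle coeff Δ(5,2,5) = 1/38610; Σ_t [2,2]: t=2:+1/161280 = 1/161280; (3j)²=1/143 [(5 2 5; 3 2 -5)], sign=+1
I_A²/I_B² = (27/1430)/(1/143) = 27/10

27/10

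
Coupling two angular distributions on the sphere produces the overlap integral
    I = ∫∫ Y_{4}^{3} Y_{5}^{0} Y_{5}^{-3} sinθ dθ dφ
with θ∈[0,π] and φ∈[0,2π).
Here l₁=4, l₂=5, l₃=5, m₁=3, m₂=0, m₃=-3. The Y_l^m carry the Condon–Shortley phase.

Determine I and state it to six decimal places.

0.130198

Checks pass: Σm=0; 14 even; l₃=5∈[1,9].
(2·4+1)(2·5+1)(2·5+1) = 1089
Δ: 4! 4! 6! / 15! → 1/3153150
sum: t=0:+1/69120 t=1:−1/1728 t=2:+1/576 t=3:−1/1728 t=4:+1/69120 = 7/11520
3j²(4 5 5; 0 0 0) = Δ·Π!·Σ² = 2/143  (sign -1)
sum: t=0:+1/17280 t=1:−1/6912 = -1/11520
3j²(4 5 5; 3 0 -3) = Δ·Π!·Σ² = 2/143  (sign -1)
combine: 4πI² = 1089·2/143·2/143 = 36/169
take √, sign +1: I = 0.13019760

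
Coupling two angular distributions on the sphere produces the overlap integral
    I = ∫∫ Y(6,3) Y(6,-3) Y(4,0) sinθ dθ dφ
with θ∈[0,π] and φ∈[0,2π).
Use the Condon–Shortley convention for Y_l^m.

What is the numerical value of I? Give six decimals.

Rules hold: Σm=0, L=16 even, 0≤4≤12.
N = 13·13·9 = 1521
Δ = 8!·4!·4!/17! = 1/15315300
Racah Σ t=2..6: t=2:+1/829440 t=3:−1/25920 t=4:+1/9216 t=5:−1/25920 t=6:+1/829440 = 7/207360
⇒ 3j(6 6 4; 0 0 0)² = 28/2431, sgn +1
Racah Σ t=0..3: t=0:+1/1451520 t=1:−1/80640 t=2:+1/51840 t=3:−1/414720 = 1/193536
⇒ 3j(6 6 4; 3 -3 0)² = 81/17017, sgn +1
4πI² = N·(3j₀)²·(3jₘ)² = 2916/34969
I = +1·√(0.0833881/4π) = 0.08146053

0.081461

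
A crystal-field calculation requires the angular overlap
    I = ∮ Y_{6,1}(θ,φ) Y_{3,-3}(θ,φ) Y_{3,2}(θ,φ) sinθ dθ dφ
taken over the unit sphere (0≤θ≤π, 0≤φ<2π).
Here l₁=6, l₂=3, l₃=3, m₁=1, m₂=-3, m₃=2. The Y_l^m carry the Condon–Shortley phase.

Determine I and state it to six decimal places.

m-sum 0 ✓  L=12 even ✓  3≤3≤9 ✓
Π(2lᵢ+1) = 13×7×7 = 637
triangle coeff Δ(6,3,3) = 1/12012
Σ_t [3,3]: t=3:−1/1296 = -1/1296
(3j)²=100/3003 [(6 3 3; 0 0 0)], sign=+1
Σ_t [0,0]: t=0:+1/86400 = 1/86400
(3j)²=1/1716 [(6 3 3; 1 -3 2)], sign=-1
⇒ 4πI² = 175/14157
I = (-1)√(175/14157/(4π)) = -0.03136379

-0.031364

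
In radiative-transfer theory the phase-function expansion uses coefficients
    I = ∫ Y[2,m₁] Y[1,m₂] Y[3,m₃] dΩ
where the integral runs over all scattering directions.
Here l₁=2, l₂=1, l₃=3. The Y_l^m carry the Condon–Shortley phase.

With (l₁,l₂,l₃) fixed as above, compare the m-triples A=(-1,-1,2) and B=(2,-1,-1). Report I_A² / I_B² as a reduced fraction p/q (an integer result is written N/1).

10/1

Same 2,1,3: normalisation and zero-m 3j drop out of the ratio.
A: Δ: 0! 4! 2! / 7! → 1/105; sum: t=0:+1/12 = 1/12; 3j²(2 1 3; -1 -1 2) = Δ·Π!·Σ² = 2/21  (sign -1)
B: Δ: 0! 4! 2! / 7! → 1/105; sum: t=0:+1/48 = 1/48; 3j²(2 1 3; 2 -1 -1) = Δ·Π!·Σ² = 1/105  (sign +1)
I_A²/I_B² = (2/21)/(1/105) = 10/1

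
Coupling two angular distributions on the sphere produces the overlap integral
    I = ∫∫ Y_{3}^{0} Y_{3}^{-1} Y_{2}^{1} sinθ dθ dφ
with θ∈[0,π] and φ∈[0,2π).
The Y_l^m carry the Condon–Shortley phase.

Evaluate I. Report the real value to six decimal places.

-0.059471

Rules hold: Σm=0, L=8 even, 0≤2≤6.
N = 7·7·5 = 245
Δ = 4!·2!·2!/9! = 1/3780
Racah Σ t=1..3: t=1:−1/24 t=2:+1/4 t=3:−1/24 = 1/6
⇒ 3j(3 3 2; 0 0 0)² = 4/105, sgn +1
Racah Σ t=1..2: t=1:−1/12 t=2:+1/8 = 1/24
⇒ 3j(3 3 2; 0 -1 1)² = 1/210, sgn -1
4πI² = N·(3j₀)²·(3jₘ)² = 2/45
I = -1·√(0.0444444/4π) = -0.05947080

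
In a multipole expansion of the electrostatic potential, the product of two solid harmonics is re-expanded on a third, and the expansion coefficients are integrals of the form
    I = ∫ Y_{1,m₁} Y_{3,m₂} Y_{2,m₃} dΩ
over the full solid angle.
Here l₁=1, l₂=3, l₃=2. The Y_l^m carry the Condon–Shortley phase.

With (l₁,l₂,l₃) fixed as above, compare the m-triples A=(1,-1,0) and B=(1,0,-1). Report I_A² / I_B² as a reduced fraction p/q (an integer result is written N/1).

2/1

l's match ⇒ only the (l;m) 3-j factors differ between A and B.
A: triangle coeff Δ(1,3,2) = 1/105; Σ_t [0,0]: t=0:+1/8 = 1/8; (3j)²=2/35 [(1 3 2; 1 -1 0)], sign=+1
B: triangle coeff Δ(1,3,2) = 1/105; Σ_t [0,0]: t=0:+1/12 = 1/12; (3j)²=1/35 [(1 3 2; 1 0 -1)], sign=-1
I_A²/I_B² = (2/35)/(1/35) = 2/1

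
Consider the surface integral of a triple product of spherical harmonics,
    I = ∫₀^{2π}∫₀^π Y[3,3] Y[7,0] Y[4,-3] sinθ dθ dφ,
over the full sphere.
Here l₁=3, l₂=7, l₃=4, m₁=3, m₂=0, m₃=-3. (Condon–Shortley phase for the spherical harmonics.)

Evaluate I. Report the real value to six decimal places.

m-sum 0 ✓  L=14 even ✓  4≤4≤10 ✓
Π(2lᵢ+1) = 7×15×9 = 945
triangle coeff Δ(3,7,4) = 1/45045
Σ_t [3,3]: t=3:−1/20736 = -1/20736
(3j)²=35/1287 [(3 7 4; 0 0 0)], sign=-1
Σ_t [0,0]: t=0:+1/3628800 = 1/3628800
(3j)²=1/6435 [(3 7 4; 3 0 -3)], sign=-1
⇒ 4πI² = 245/61347
I = (+1)√(245/61347/(4π)) = 0.01782713

0.017827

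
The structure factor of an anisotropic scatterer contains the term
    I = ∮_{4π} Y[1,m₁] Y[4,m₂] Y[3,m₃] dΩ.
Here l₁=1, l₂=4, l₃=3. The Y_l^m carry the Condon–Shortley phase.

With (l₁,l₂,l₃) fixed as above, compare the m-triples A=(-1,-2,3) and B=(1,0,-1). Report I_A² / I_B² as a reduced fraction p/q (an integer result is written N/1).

Shared (l₁,l₂,l₃)=(1,4,3): N and (l;000)² cancel in I_A²/I_B².
A: Δ = 2!·0!·6!/9! = 1/252; Racah Σ t=2..2: t=2:+1/1440 = 1/1440; ⇒ 3j(1 4 3; -1 -2 3)² = 1/252, sgn +1
B: Δ = 2!·0!·6!/9! = 1/252; Racah Σ t=0..0: t=0:+1/96 = 1/96; ⇒ 3j(1 4 3; 1 0 -1)² = 1/42, sgn +1
I_A²/I_B² = (1/252)/(1/42) = 1/6

1/6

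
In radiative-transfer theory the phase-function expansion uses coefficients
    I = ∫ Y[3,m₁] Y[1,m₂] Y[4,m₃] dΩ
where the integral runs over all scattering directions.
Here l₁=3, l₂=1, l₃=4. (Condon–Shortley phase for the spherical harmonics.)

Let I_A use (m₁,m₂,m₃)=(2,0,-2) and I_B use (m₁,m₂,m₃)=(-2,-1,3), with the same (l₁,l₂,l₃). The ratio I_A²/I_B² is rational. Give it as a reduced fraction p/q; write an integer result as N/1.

Shared (l₁,l₂,l₃)=(3,1,4): N and (l;000)² cancel in I_A²/I_B².
A: Δ = 0!·6!·2!/9! = 1/252; Racah Σ t=0..0: t=0:+1/120 = 1/120; ⇒ 3j(3 1 4; 2 0 -2)² = 1/21, sgn +1
B: Δ = 0!·6!·2!/9! = 1/252; Racah Σ t=0..0: t=0:+1/240 = 1/240; ⇒ 3j(3 1 4; -2 -1 3)² = 1/12, sgn -1
I_A²/I_B² = (1/21)/(1/12) = 4/7

4/7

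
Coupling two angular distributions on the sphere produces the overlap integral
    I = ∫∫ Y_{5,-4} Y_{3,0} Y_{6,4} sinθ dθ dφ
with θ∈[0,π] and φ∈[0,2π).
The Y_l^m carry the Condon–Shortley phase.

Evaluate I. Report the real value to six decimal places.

Rules hold: Σm=0, L=14 even, 2≤6≤8.
N = 11·7·13 = 1001
Δ = 2!·8!·4!/15! = 1/675675
Racah Σ t=0..2: t=0:+1/8640 t=1:−1/2304 t=2:+1/8640 = -7/34560
⇒ 3j(5 3 6; 0 0 0)² = 7/429, sgn -1
Racah Σ t=1..2: t=1:−1/161280 t=2:+1/60480 = 1/96768
⇒ 3j(5 3 6; -4 0 4)² = 15/1001, sgn +1
4πI² = N·(3j₀)²·(3jₘ)² = 35/143
I = -1·√(0.244755/4π) = -0.13956004

-0.139560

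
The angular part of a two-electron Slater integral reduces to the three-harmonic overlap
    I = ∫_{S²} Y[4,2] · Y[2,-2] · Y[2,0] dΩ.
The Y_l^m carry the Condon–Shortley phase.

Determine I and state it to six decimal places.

0.156078

Rules hold: Σm=0, L=8 even, 2≤2≤6.
N = 9·5·5 = 225
Δ = 4!·4!·0!/9! = 1/630
Racah Σ t=2..2: t=2:+1/16 = 1/16
⇒ 3j(4 2 2; 0 0 0)² = 2/35, sgn +1
Racah Σ t=0..0: t=0:+1/96 = 1/96
⇒ 3j(4 2 2; 2 -2 0)² = 1/42, sgn +1
4πI² = N·(3j₀)²·(3jₘ)² = 15/49
I = +1·√(0.306122/4π) = 0.15607835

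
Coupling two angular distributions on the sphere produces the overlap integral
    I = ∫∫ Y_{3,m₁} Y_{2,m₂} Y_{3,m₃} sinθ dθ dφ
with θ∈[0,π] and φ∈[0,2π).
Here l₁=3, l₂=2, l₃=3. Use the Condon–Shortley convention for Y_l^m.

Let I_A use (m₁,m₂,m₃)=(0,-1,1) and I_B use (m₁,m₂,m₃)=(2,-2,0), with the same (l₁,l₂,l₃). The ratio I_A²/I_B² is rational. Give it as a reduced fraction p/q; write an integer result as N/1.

Shared (l₁,l₂,l₃)=(3,2,3): N and (l;000)² cancel in I_A²/I_B².
A: Δ = 2!·4!·2!/9! = 1/3780; Racah Σ t=0..1: t=0:+1/12 t=1:−1/8 = -1/24; ⇒ 3j(3 2 3; 0 -1 1)² = 1/210, sgn -1
B: Δ = 2!·4!·2!/9! = 1/3780; Racah Σ t=0..0: t=0:+1/24 = 1/24; ⇒ 3j(3 2 3; 2 -2 0)² = 1/21, sgn -1
I_A²/I_B² = (1/210)/(1/21) = 1/10

1/10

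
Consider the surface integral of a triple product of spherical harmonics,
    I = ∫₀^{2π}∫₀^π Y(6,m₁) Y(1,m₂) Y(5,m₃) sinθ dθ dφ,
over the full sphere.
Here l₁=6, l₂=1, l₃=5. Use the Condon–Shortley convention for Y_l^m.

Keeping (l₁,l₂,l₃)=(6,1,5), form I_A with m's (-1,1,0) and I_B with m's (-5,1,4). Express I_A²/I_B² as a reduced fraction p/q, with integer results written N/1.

21/55

l's match ⇒ only the (l;m) 3-j factors differ between A and B.
A: triangle coeff Δ(6,1,5) = 1/858; Σ_t [2,2]: t=2:+1/28800 = 1/28800; (3j)²=7/286 [(6 1 5; -1 1 0)], sign=-1
B: triangle coeff Δ(6,1,5) = 1/858; Σ_t [2,2]: t=2:+1/725760 = 1/725760; (3j)²=5/78 [(6 1 5; -5 1 4)], sign=-1
I_A²/I_B² = (7/286)/(5/78) = 21/55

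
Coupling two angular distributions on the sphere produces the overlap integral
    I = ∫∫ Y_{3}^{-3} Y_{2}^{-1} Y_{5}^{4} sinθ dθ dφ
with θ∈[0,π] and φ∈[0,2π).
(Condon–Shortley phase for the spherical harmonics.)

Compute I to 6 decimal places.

Checks pass: Σm=0; 10 even; l₃=5∈[1,5].
(2·3+1)(2·2+1)(2·5+1) = 385
Δ: 0! 6! 4! / 11! → 1/2310
sum: t=0:+1/144 = 1/144
3j²(3 2 5; 0 0 0) = Δ·Π!·Σ² = 10/231  (sign -1)
sum: t=0:+1/4320 = 1/4320
3j²(3 2 5; -3 -1 4) = Δ·Π!·Σ² = 2/55  (sign -1)
combine: 4πI² = 385·10/231·2/55 = 20/33
take √, sign +1: I = 0.21961050

0.219610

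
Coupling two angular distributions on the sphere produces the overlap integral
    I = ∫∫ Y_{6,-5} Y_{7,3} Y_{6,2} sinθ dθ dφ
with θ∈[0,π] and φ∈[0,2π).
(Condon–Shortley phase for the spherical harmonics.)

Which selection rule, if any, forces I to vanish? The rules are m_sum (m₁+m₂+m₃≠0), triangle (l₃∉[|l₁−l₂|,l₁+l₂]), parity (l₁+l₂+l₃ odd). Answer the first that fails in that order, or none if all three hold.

Σmᵢ = 0  ✓
l₃∈[|l₁−l₂|,l₁+l₂]=[1,13], have l₃=6  ✓
Σlᵢ = 19 ⇒ odd  ✗

parity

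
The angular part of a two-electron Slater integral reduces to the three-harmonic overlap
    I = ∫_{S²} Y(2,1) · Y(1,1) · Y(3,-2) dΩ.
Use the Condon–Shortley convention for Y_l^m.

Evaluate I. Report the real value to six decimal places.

0.261169

Checks pass: Σm=0; 6 even; l₃=3∈[1,3].
(2·2+1)(2·1+1)(2·3+1) = 105
Δ: 0! 4! 2! / 7! → 1/105
sum: t=0:+1/4 = 1/4
3j²(2 1 3; 0 0 0) = Δ·Π!·Σ² = 3/35  (sign -1)
sum: t=0:+1/12 = 1/12
3j²(2 1 3; 1 1 -2) = Δ·Π!·Σ² = 2/21  (sign -1)
combine: 4πI² = 105·3/35·2/21 = 6/7
take √, sign +1: I = 0.26116903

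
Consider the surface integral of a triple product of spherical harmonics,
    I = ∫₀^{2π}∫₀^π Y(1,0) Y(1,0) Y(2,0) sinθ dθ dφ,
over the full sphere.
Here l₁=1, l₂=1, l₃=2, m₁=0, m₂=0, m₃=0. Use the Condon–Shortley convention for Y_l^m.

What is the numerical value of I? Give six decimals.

0.252313

Checks pass: Σm=0; 4 even; l₃=2∈[0,2].
(2·1+1)(2·1+1)(2·2+1) = 45
Δ: 0! 2! 2! / 5! → 1/30
sum: t=0:+1/1 = 1/1
3j²(1 1 2; 0 0 0) = Δ·Π!·Σ² = 2/15  (sign +1)
(m-triple is (0,0,0) — same symbol as above.)
combine: 4πI² = 45·2/15·2/15 = 4/5
take √, sign +1: I = 0.25231325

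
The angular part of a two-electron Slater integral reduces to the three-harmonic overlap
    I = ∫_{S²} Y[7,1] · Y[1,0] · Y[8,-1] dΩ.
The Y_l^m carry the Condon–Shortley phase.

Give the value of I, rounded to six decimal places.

m-sum 0 ✓  L=16 even ✓  6≤8≤8 ✓
Π(2lᵢ+1) = 15×3×17 = 765
triangle coeff Δ(7,1,8) = 1/2040
Σ_t [0,0]: t=0:+1/25401600 = 1/25401600
(3j)²=8/255 [(7 1 8; 0 0 0)], sign=+1
Σ_t [0,0]: t=0:+1/29030400 = 1/29030400
(3j)²=21/680 [(7 1 8; 1 0 -1)], sign=-1
⇒ 4πI² = 63/85
I = (-1)√(63/85/(4π)) = -0.24285994

-0.242860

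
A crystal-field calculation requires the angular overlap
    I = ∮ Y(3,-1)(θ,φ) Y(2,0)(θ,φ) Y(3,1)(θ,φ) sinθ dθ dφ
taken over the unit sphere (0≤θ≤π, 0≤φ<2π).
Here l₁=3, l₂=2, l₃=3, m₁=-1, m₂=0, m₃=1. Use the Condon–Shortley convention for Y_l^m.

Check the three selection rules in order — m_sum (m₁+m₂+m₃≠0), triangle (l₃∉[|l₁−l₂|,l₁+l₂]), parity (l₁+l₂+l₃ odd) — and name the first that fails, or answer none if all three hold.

none

azimuthal sum: -1 + 0 + 1 = 0  ✓
1 ≤ 3 ≤ 5 (triangle on l)  ✓
L = 3 + 2 + 3 = 8 (even)  ✓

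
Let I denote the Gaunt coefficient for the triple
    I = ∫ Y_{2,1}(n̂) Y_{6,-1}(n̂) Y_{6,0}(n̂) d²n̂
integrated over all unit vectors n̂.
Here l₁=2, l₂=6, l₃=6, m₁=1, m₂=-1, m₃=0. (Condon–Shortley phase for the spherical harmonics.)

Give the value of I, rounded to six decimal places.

Checks pass: Σm=0; 14 even; l₃=6∈[4,8].
(2·2+1)(2·6+1)(2·6+1) = 845
Δ: 2! 2! 10! / 15! → 1/90090
sum: t=0:+1/69120 t=1:−1/14400 t=2:+1/69120 = -7/172800
3j²(2 6 6; 0 0 0) = Δ·Π!·Σ² = 14/715  (sign -1)
sum: t=0:+1/28800 t=1:−1/34560 = 1/172800
3j²(2 6 6; 1 -1 0) = Δ·Π!·Σ² = 1/1430  (sign +1)
combine: 4πI² = 845·14/715·1/1430 = 7/605
take √, sign -1: I = -0.03034355

-0.030344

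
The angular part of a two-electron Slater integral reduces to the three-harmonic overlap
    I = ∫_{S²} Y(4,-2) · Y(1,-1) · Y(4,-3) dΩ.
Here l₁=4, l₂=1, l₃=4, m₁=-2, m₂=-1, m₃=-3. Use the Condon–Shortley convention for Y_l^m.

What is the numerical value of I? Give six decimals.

0.000000

-2 − 1 − 3 = -6 ≠ 0: azimuthal integral kills it; I = 0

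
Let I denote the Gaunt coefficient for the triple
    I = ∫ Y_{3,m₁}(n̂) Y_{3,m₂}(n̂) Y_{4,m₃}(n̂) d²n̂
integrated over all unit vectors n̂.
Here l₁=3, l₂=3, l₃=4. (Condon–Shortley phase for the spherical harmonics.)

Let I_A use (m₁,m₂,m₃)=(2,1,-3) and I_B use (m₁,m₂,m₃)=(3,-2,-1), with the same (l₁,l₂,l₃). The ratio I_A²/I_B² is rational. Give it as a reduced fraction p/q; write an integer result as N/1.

7/15

l's match ⇒ only the (l;m) 3-j factors differ between A and B.
A: triangle coeff Δ(3,3,4) = 1/34650; Σ_t [0,1]: t=0:+1/288 t=1:−1/144 = -1/288; (3j)²=1/99 [(3 3 4; 2 1 -3)], sign=+1
B: triangle coeff Δ(3,3,4) = 1/34650; Σ_t [0,0]: t=0:+1/288 = 1/288; (3j)²=5/231 [(3 3 4; 3 -2 -1)], sign=-1
I_A²/I_B² = (1/99)/(5/231) = 7/15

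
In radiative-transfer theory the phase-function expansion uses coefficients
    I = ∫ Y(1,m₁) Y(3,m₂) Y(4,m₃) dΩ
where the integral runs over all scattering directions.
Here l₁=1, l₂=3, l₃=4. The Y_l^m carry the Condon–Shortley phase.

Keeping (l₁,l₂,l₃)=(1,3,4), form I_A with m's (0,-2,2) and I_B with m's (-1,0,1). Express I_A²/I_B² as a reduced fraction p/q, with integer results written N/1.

6/5

Same 1,3,4: normalisation and zero-m 3j drop out of the ratio.
A: Δ: 0! 2! 6! / 9! → 1/252; sum: t=0:+1/120 = 1/120; 3j²(1 3 4; 0 -2 2) = Δ·Π!·Σ² = 1/21  (sign +1)
B: Δ: 0! 2! 6! / 9! → 1/252; sum: t=0:+1/72 = 1/72; 3j²(1 3 4; -1 0 1) = Δ·Π!·Σ² = 5/126  (sign -1)
I_A²/I_B² = (1/21)/(5/126) = 6/5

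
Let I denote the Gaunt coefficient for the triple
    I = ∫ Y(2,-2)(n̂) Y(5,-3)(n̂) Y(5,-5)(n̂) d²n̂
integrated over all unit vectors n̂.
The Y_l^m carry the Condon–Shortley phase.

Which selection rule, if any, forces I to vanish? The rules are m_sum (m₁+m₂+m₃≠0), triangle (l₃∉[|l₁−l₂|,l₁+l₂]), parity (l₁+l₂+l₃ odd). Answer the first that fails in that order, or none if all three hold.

m_sum

Σmᵢ = -10  ✗
l₃∈[|l₁−l₂|,l₁+l₂]=[3,7], have l₃=5
Σlᵢ = 12 ⇒ even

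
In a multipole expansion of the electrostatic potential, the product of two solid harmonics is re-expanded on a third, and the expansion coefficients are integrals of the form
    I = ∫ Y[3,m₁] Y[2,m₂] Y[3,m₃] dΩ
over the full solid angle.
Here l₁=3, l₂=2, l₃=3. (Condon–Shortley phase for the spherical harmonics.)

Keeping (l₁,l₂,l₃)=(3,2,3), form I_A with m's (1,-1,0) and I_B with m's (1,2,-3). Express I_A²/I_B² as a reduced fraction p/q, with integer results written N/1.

l's match ⇒ only the (l;m) 3-j factors differ between A and B.
A: triangle coeff Δ(3,2,3) = 1/3780; Σ_t [0,1]: t=0:+1/8 t=1:−1/12 = 1/24; (3j)²=1/210 [(3 2 3; 1 -1 0)], sign=-1
B: triangle coeff Δ(3,2,3) = 1/3780; Σ_t [2,2]: t=2:+1/96 = 1/96; (3j)²=1/42 [(3 2 3; 1 2 -3)], sign=+1
I_A²/I_B² = (1/210)/(1/42) = 1/5

1/5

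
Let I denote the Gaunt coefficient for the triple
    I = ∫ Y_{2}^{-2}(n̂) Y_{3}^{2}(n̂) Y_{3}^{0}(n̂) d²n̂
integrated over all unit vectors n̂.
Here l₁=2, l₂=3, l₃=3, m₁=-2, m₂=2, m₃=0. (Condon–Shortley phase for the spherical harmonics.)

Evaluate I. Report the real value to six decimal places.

Rules hold: Σm=0, L=8 even, 1≤3≤5.
N = 5·7·7 = 245
Δ = 2!·2!·4!/9! = 1/3780
Racah Σ t=0..2: t=0:+1/24 t=1:−1/4 t=2:+1/24 = -1/6
⇒ 3j(2 3 3; 0 0 0)² = 4/105, sgn +1
Racah Σ t=2..2: t=2:+1/24 = 1/24
⇒ 3j(2 3 3; -2 2 0)² = 1/21, sgn -1
4πI² = N·(3j₀)²·(3jₘ)² = 4/9
I = -1·√(0.444444/4π) = -0.18806319

-0.188063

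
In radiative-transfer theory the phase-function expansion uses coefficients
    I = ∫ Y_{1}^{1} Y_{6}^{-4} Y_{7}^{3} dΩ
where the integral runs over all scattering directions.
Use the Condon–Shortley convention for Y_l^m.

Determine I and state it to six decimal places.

Rules hold: Σm=0, L=14 even, 5≤7≤7.
N = 3·13·15 = 585
Δ = 0!·2!·12!/15! = 1/1365
Racah Σ t=0..0: t=0:+1/518400 = 1/518400
⇒ 3j(1 6 7; 0 0 0)² = 7/195, sgn -1
Racah Σ t=0..0: t=0:+1/14515200 = 1/14515200
⇒ 3j(1 6 7; 1 -4 3)² = 2/455, sgn +1
4πI² = N·(3j₀)²·(3jₘ)² = 6/65
I = -1·√(0.0923077/4π) = -0.08570655

-0.085707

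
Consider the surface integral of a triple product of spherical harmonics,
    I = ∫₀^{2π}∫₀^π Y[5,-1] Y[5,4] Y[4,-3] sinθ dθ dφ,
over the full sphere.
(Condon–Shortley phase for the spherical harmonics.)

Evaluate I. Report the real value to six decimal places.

Checks pass: Σm=0; 14 even; l₃=4∈[0,10].
(2·5+1)(2·5+1)(2·4+1) = 1089
Δ: 6! 4! 4! / 15! → 1/3153150
sum: t=1:−1/69120 t=2:+1/1728 t=3:−1/576 t=4:+1/1728 t=5:−1/69120 = -7/11520
3j²(5 5 4; 0 0 0) = Δ·Π!·Σ² = 2/143  (sign -1)
sum: t=5:−1/17280 t=6:+1/103680 = -1/20736
3j²(5 5 4; -1 4 -3) = Δ·Π!·Σ² = 10/429  (sign +1)
combine: 4πI² = 1089·2/143·10/429 = 60/169
take √, sign -1: I = -0.16808437

-0.168084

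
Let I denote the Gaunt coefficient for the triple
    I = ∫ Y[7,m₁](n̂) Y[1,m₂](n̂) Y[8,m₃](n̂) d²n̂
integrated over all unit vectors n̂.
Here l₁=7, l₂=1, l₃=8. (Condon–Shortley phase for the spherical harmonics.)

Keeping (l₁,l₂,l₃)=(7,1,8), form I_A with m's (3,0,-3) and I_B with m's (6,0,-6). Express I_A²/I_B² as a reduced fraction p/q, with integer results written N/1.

55/28

l's match ⇒ only the (l;m) 3-j factors differ between A and B.
A: triangle coeff Δ(7,1,8) = 1/2040; Σ_t [0,0]: t=0:+1/87091200 = 1/87091200; (3j)²=11/408 [(7 1 8; 3 0 -3)], sign=-1
B: triangle coeff Δ(7,1,8) = 1/2040; Σ_t [0,0]: t=0:+1/6227020800 = 1/6227020800; (3j)²=7/510 [(7 1 8; 6 0 -6)], sign=+1
I_A²/I_B² = (11/408)/(7/510) = 55/28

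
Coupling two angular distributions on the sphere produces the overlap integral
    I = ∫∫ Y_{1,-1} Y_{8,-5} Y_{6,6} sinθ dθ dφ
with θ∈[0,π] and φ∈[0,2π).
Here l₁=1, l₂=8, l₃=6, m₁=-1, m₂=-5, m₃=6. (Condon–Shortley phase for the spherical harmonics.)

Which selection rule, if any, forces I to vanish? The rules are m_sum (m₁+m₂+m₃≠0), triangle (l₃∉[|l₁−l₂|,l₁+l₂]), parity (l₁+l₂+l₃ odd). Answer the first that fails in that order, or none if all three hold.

m₁+m₂+m₃ = -1 − 5 + 6 = 0  ✓
triangle: |1−8|=7 ≤ l₃=6 ≤ 1+8=9  ✗
parity: l₁+l₂+l₃ = 15 is odd

triangle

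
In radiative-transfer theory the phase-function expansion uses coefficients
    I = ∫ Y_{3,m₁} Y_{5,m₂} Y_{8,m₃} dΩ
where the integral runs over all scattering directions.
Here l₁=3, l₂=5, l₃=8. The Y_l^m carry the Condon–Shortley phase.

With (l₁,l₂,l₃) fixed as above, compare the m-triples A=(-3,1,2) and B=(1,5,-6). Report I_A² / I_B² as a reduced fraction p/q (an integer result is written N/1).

30/143

Same 3,5,8: normalisation and zero-m 3j drop out of the ratio.
A: Δ: 0! 6! 10! / 17! → 1/136136; sum: t=0:+1/12441600 = 1/12441600; 3j²(3 5 8; -3 1 2) = Δ·Π!·Σ² = 15/9724  (sign +1)
B: Δ: 0! 6! 10! / 17! → 1/136136; sum: t=0:+1/174182400 = 1/174182400; 3j²(3 5 8; 1 5 -6) = Δ·Π!·Σ² = 1/136  (sign +1)
I_A²/I_B² = (15/9724)/(1/136) = 30/143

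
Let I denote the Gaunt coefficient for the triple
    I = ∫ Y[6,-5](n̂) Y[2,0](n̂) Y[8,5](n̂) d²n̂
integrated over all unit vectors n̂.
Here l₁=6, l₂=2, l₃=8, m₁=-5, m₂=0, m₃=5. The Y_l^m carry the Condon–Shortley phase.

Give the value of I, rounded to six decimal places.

Rules hold: Σm=0, L=16 even, 4≤8≤8.
N = 13·5·17 = 1105
Δ = 0!·12!·4!/17! = 1/30940
Racah Σ t=0..0: t=0:+1/2073600 = 1/2073600
⇒ 3j(6 2 8; 0 0 0)² = 28/1105, sgn +1
Racah Σ t=0..0: t=0:+1/159667200 = 1/159667200
⇒ 3j(6 2 8; -5 0 5)² = 9/1190, sgn -1
4πI² = N·(3j₀)²·(3jₘ)² = 18/85
I = -1·√(0.211765/4π) = -0.12981410

-0.129814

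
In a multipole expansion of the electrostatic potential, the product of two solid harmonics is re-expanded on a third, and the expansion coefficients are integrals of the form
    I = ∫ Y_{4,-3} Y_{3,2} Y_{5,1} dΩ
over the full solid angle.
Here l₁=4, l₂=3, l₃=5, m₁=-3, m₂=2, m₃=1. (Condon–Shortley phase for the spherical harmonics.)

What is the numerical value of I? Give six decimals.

Rules hold: Σm=0, L=12 even, 1≤5≤7.
N = 9·7·11 = 693
Δ = 2!·6!·4!/13! = 1/180180
Racah Σ t=0..2: t=0:+1/576 t=1:−1/144 t=2:+1/576 = -1/288
⇒ 3j(4 3 5; 0 0 0)² = 20/1001, sgn +1
Racah Σ t=1..2: t=1:−1/17280 t=2:+1/1440 = 11/17280
⇒ 3j(4 3 5; -3 2 1)² = 11/468, sgn +1
4πI² = N·(3j₀)²·(3jₘ)² = 55/169
I = +1·√(0.325444/4π) = 0.16092854

0.160929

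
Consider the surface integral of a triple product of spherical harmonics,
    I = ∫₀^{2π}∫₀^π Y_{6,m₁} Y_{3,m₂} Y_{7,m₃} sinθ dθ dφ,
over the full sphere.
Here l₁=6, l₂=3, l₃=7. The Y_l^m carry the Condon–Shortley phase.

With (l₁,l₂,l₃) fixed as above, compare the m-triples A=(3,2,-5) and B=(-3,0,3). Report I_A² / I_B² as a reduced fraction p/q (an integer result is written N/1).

Same 6,3,7: normalisation and zero-m 3j drop out of the ratio.
A: Δ: 2! 10! 4! / 17! → 1/2042040; sum: t=1:−1/1935360 t=2:+1/4354560 = -1/3483648; 3j²(6 3 7; 3 2 -5) = Δ·Π!·Σ² = 125/12376  (sign -1)
B: Δ: 2! 10! 4! / 17! → 1/2042040; sum: t=0:+1/4354560 t=1:−1/322560 t=2:+1/362880 = -1/8709120; 3j²(6 3 7; -3 0 3) = Δ·Π!·Σ² = 3/68068  (sign -1)
I_A²/I_B² = (125/12376)/(3/68068) = 1375/6

1375/6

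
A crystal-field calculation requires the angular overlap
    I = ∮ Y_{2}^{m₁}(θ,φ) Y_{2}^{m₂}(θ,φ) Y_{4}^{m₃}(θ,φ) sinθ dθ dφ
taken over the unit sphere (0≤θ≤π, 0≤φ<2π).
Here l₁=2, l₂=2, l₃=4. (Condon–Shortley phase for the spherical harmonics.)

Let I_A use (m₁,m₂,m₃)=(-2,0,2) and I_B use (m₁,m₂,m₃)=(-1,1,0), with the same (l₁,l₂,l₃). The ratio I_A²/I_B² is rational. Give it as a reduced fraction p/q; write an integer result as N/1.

15/16

Same 2,2,4: normalisation and zero-m 3j drop out of the ratio.
A: Δ: 0! 4! 4! / 9! → 1/630; sum: t=0:+1/96 = 1/96; 3j²(2 2 4; -2 0 2) = Δ·Π!·Σ² = 1/42  (sign +1)
B: Δ: 0! 4! 4! / 9! → 1/630; sum: t=0:+1/36 = 1/36; 3j²(2 2 4; -1 1 0) = Δ·Π!·Σ² = 8/315  (sign +1)
I_A²/I_B² = (1/42)/(8/315) = 15/16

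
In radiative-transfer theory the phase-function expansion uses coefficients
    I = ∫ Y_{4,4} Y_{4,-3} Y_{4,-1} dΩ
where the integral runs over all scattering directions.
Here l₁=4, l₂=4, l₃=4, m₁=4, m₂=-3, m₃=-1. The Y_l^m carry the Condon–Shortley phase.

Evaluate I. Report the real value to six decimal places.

-0.168431

Checks pass: Σm=0; 12 even; l₃=4∈[0,8].
(2·4+1)(2·4+1)(2·4+1) = 729
Δ: 4! 4! 4! / 13! → 1/450450
sum: t=0:+1/13824 t=1:−1/216 t=2:+1/64 t=3:−1/216 t=4:+1/13824 = 5/768
3j²(4 4 4; 0 0 0) = Δ·Π!·Σ² = 18/1001  (sign +1)
sum: t=0:+1/3456 = 1/3456
3j²(4 4 4; 4 -3 -1) = Δ·Π!·Σ² = 35/1287  (sign -1)
combine: 4πI² = 729·18/1001·35/1287 = 7290/20449
take √, sign -1: I = -0.16843130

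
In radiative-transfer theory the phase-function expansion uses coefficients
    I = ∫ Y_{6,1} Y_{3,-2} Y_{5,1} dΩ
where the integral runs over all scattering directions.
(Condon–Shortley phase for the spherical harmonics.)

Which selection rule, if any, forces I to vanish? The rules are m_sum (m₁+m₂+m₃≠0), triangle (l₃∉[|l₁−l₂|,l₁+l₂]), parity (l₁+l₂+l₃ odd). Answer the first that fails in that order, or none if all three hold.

none

Σmᵢ = 0  ✓
l₃∈[|l₁−l₂|,l₁+l₂]=[3,9], have l₃=5  ✓
Σlᵢ = 14 ⇒ even  ✓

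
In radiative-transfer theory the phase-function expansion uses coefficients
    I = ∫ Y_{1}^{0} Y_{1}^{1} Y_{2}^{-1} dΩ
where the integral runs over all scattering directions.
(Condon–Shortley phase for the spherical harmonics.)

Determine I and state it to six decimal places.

-0.218510

Checks pass: Σm=0; 4 even; l₃=2∈[0,2].
(2·1+1)(2·1+1)(2·2+1) = 45
Δ: 0! 2! 2! / 5! → 1/30
sum: t=0:+1/1 = 1/1
3j²(1 1 2; 0 0 0) = Δ·Π!·Σ² = 2/15  (sign +1)
sum: t=0:+1/2 = 1/2
3j²(1 1 2; 0 1 -1) = Δ·Π!·Σ² = 1/10  (sign -1)
combine: 4πI² = 45·2/15·1/10 = 3/5
take √, sign -1: I = -0.21850969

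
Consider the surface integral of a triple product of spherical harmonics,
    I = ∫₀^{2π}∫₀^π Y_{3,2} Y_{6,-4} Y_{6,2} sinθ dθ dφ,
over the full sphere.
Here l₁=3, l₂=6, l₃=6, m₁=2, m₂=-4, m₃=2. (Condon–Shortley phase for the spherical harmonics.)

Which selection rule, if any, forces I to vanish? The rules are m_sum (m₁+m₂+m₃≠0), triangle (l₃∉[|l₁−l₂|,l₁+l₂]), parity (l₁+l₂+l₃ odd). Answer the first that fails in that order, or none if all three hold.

Σmᵢ = 0  ✓
l₃∈[|l₁−l₂|,l₁+l₂]=[3,9], have l₃=6  ✓
Σlᵢ = 15 ⇒ odd  ✗

parity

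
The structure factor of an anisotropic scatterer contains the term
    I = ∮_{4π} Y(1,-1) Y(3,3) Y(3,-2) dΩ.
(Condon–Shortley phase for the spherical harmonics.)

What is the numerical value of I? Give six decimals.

0.000000

l₁+l₂+l₃=7 is odd: 3j(l;000)=0 ⇒ I=0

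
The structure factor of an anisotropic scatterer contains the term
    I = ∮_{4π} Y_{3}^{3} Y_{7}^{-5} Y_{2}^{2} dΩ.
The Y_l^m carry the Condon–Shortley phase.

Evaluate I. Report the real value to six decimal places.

triangle: need 4≤l₃≤10, have 2; I=0

0.000000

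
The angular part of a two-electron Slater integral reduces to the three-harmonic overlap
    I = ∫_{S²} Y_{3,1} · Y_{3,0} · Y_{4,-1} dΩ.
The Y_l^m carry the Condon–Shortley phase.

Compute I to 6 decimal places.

Rules hold: Σm=0, L=10 even, 0≤4≤6.
N = 7·7·9 = 441
Δ = 2!·4!·4!/11! = 1/34650
Racah Σ t=0..2: t=0:+1/72 t=1:−1/16 t=2:+1/72 = -5/144
⇒ 3j(3 3 4; 0 0 0)² = 2/77, sgn -1
Racah Σ t=0..2: t=0:+1/48 t=1:−1/24 t=2:+1/288 = -5/288
⇒ 3j(3 3 4; 1 0 -1)² = 5/462, sgn +1
4πI² = N·(3j₀)²·(3jₘ)² = 15/121
I = -1·√(0.123967/4π) = -0.09932258

-0.099323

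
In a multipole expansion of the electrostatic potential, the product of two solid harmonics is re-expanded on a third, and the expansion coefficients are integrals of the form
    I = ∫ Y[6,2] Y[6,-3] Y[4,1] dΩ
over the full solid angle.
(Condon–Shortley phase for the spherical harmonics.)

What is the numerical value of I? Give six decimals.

Checks pass: Σm=0; 16 even; l₃=4∈[0,12].
(2·6+1)(2·6+1)(2·4+1) = 1521
Δ: 8! 4! 4! / 17! → 1/15315300
sum: t=2:+1/829440 t=3:−1/25920 t=4:+1/9216 t=5:−1/25920 t=6:+1/829440 = 7/207360
3j²(6 6 4; 0 0 0) = Δ·Π!·Σ² = 28/2431  (sign +1)
sum: t=0:+1/5806080 t=1:−1/120960 t=2:+1/34560 t=3:−1/103680 = 13/1161216
3j²(6 6 4; 2 -3 1) = Δ·Π!·Σ² = 65/5236  (sign -1)
combine: 4πI² = 1521·28/2431·65/5236 = 7605/34969
take √, sign -1: I = -0.13155370

-0.131554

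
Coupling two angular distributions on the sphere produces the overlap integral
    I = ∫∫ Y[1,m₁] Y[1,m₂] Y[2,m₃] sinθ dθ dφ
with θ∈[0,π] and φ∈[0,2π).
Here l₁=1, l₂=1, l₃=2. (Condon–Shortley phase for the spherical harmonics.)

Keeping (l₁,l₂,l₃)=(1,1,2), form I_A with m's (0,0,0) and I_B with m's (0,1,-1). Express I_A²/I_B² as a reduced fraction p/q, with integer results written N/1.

Shared (l₁,l₂,l₃)=(1,1,2): N and (l;000)² cancel in I_A²/I_B².
A: Δ = 0!·2!·2!/5! = 1/30; Racah Σ t=0..0: t=0:+1/1 = 1/1; ⇒ 3j(1 1 2; 0 0 0)² = 2/15, sgn +1
B: Δ = 0!·2!·2!/5! = 1/30; Racah Σ t=0..0: t=0:+1/2 = 1/2; ⇒ 3j(1 1 2; 0 1 -1)² = 1/10, sgn -1
I_A²/I_B² = (2/15)/(1/10) = 4/3

4/3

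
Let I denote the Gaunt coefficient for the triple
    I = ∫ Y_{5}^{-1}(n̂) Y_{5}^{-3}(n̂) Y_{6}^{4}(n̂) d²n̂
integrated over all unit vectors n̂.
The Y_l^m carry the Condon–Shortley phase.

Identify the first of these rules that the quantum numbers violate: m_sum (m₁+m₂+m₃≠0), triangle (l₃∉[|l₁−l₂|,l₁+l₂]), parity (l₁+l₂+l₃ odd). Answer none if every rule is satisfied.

azimuthal sum: -1 − 3 + 4 = 0  ✓
0 ≤ 6 ≤ 10 (triangle on l)  ✓
L = 5 + 5 + 6 = 16 (even)  ✓

none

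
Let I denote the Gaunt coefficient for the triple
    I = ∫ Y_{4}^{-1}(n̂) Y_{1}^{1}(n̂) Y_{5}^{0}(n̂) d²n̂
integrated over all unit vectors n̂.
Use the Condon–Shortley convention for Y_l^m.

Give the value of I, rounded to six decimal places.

0.155288

m-sum 0 ✓  L=10 even ✓  3≤5≤5 ✓
Π(2lᵢ+1) = 9×3×11 = 297
triangle coeff Δ(4,1,5) = 1/495
Σ_t [0,0]: t=0:+1/576 = 1/576
(3j)²=5/99 [(4 1 5; 0 0 0)], sign=-1
Σ_t [0,0]: t=0:+1/1440 = 1/1440
(3j)²=2/99 [(4 1 5; -1 1 0)], sign=-1
⇒ 4πI² = 10/33
I = (+1)√(10/33/(4π)) = 0.15528807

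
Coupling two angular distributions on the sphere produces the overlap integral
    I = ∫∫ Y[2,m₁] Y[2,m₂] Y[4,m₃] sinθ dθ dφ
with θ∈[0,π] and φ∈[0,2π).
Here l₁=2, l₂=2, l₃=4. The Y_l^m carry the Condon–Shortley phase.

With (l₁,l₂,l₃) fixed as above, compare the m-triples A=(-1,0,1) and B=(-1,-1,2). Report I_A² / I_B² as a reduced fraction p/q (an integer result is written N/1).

l's match ⇒ only the (l;m) 3-j factors differ between A and B.
A: triangle coeff Δ(2,2,4) = 1/630; Σ_t [0,0]: t=0:+1/24 = 1/24; (3j)²=1/21 [(2 2 4; -1 0 1)], sign=-1
B: triangle coeff Δ(2,2,4) = 1/630; Σ_t [0,0]: t=0:+1/36 = 1/36; (3j)²=4/63 [(2 2 4; -1 -1 2)], sign=+1
I_A²/I_B² = (1/21)/(4/63) = 3/4

3/4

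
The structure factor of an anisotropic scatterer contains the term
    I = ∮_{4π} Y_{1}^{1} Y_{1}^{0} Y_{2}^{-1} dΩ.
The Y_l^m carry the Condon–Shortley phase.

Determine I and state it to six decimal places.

-0.218510

m-sum 0 ✓  L=4 even ✓  0≤2≤2 ✓
Π(2lᵢ+1) = 3×3×5 = 45
triangle coeff Δ(1,1,2) = 1/30
Σ_t [0,0]: t=0:+1/1 = 1/1
(3j)²=2/15 [(1 1 2; 0 0 0)], sign=+1
Σ_t [0,0]: t=0:+1/2 = 1/2
(3j)²=1/10 [(1 1 2; 1 0 -1)], sign=-1
⇒ 4πI² = 3/5
I = (-1)√(3/5/(4π)) = -0.21850969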